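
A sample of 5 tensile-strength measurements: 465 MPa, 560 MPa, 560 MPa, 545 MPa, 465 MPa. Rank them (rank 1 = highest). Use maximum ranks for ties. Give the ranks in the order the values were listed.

5, 2, 2, 3, 5

Sorted (descending): 560, 560, 545, 465, 465
The 2 values of 560 occupy positions 1–2 → each gets rank 2.
The 2 values of 465 occupy positions 4–5 → each gets rank 5.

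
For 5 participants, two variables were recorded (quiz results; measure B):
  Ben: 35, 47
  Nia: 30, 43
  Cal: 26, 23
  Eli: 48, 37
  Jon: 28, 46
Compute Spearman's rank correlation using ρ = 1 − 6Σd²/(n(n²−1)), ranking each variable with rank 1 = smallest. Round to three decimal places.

Ranks of variable 1: 4, 3, 1, 5, 2
Ranks of variable 2: 5, 3, 1, 2, 4
d = r₁ − r₂: -1, 0, 0, 3, -2
d²: 1, 0, 0, 9, 4; Σd² = 14
ρ = 1 − 6·14/(5·24) = 1 − 84/120 = 0.300

0.300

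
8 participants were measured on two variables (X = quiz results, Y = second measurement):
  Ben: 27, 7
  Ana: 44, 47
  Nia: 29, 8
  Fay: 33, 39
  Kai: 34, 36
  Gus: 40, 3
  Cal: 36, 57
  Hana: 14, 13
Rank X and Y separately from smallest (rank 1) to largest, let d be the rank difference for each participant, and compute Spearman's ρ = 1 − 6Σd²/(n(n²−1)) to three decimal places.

0.357

Ranks of variable 1: 2, 8, 3, 4, 5, 7, 6, 1
Ranks of variable 2: 2, 7, 3, 6, 5, 1, 8, 4
d = r₁ − r₂: 0, 1, 0, -2, 0, 6, -2, -3
d²: 0, 1, 0, 4, 0, 36, 4, 9; Σd² = 54
ρ = 1 − 6·54/(8·63) = 1 − 324/504 = 0.357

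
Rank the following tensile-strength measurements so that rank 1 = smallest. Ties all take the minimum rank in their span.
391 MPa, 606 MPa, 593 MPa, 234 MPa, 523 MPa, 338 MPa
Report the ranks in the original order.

Sorted (ascending): 234, 338, 391, 523, 593, 606
No ties — each value takes its position as its rank.

3, 6, 5, 1, 4, 2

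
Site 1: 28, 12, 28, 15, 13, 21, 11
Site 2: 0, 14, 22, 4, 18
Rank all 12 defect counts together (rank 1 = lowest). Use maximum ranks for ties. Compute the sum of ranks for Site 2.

27

Sorted (ascending): 0, 4, 11, 12, 13, 14, 15, 18, 21, 22, 28, 28
The 2 values of 28 occupy positions 11–12 → each gets rank 12.
Site 2 values → pooled ranks: 0→1, 14→6, 22→10, 4→2, 18→8
Rank sum = 1 + 6 + 10 + 2 + 8 = 27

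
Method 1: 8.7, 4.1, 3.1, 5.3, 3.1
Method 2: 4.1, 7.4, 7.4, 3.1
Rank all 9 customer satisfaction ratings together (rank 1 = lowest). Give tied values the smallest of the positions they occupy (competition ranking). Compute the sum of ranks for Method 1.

Sorted (ascending): 3.1, 3.1, 3.1, 4.1, 4.1, 5.3, 7.4, 7.4, 8.7
The 3 values of 3.1 occupy positions 1–3 → each gets rank 1.
The 2 values of 4.1 occupy positions 4–5 → each gets rank 4.
The 2 values of 7.4 occupy positions 7–8 → each gets rank 7.
Method 1 values → pooled ranks: 8.7→9, 4.1→4, 3.1→1, 5.3→6, 3.1→1
Rank sum = 9 + 4 + 1 + 6 + 1 = 21

21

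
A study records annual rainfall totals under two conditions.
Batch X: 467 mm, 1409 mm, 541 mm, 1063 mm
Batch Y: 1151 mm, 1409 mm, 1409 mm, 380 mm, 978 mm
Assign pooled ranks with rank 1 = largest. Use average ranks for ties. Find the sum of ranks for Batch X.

22

Sorted (descending): 1409, 1409, 1409, 1151, 1063, 978, 541, 467, 380
The 3 values of 1409 occupy positions 1–3 → average rank 2.
Batch X values → pooled ranks: 467→8, 1409→2, 541→7, 1063→5
Rank sum = 8 + 2 + 7 + 5 = 22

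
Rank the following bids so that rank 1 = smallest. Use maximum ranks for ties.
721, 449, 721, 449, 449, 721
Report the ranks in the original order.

6, 3, 6, 3, 3, 6

Sorted (ascending): 449, 449, 449, 721, 721, 721
The 3 values of 449 occupy positions 1–3 → each gets rank 3.
The 3 values of 721 occupy positions 4–6 → each gets rank 6.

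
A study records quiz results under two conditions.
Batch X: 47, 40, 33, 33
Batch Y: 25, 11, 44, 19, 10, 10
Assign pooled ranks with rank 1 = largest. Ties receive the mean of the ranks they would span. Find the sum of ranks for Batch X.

13

Sorted (descending): 47, 44, 40, 33, 33, 25, 19, 11, 10, 10
The 2 values of 33 occupy positions 4–5 → average rank (4+5)/2 = 4.5.
The 2 values of 10 occupy positions 9–10 → average rank (9+10)/2 = 9.5.
Batch X values → pooled ranks: 47→1, 40→3, 33→4.5, 33→4.5
Rank sum = 1 + 3 + 4.5 + 4.5 = 13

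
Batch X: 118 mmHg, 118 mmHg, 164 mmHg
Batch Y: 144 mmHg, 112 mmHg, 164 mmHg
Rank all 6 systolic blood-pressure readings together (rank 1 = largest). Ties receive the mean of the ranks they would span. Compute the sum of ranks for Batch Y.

10.5

Sorted (descending): 164, 164, 144, 118, 118, 112
The 2 values of 164 occupy positions 1–2 → average rank (1+2)/2 = 1.5.
The 2 values of 118 occupy positions 4–5 → average rank (4+5)/2 = 4.5.
Batch Y values → pooled ranks: 144→3, 112→6, 164→1.5
Rank sum = 3 + 6 + 1.5 = 10.5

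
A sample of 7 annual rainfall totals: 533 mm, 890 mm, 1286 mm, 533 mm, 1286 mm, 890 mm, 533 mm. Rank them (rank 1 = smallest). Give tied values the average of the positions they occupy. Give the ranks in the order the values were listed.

Sorted (ascending): 533, 533, 533, 890, 890, 1286, 1286
The 3 values of 533 occupy positions 1–3 → average rank 2.
The 2 values of 890 occupy positions 4–5 → average rank (4+5)/2 = 4.5.
The 2 values of 1286 occupy positions 6–7 → average rank (6+7)/2 = 6.5.

2, 4.5, 6.5, 2, 6.5, 4.5, 2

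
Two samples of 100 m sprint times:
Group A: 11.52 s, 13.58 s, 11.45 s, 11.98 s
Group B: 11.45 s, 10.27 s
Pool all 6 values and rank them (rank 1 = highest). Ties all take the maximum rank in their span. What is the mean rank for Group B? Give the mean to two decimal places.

Sorted (descending): 13.58, 11.98, 11.52, 11.45, 11.45, 10.27
The 2 values of 11.45 occupy positions 4–5 → each gets rank 5.
Group B values → pooled ranks: 11.45→5, 10.27→6
Mean rank = (5 + 6) / 2 = 5.50

5.50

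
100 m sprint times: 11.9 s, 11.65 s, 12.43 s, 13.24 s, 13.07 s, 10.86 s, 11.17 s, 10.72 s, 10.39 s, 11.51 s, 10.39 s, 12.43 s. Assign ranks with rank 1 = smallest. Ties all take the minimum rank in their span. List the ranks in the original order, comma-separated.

8, 7, 9, 12, 11, 4, 5, 3, 1, 6, 1, 9

Sorted (ascending): 10.39, 10.39, 10.72, 10.86, 11.17, 11.51, 11.65, 11.9, 12.43, 12.43, 13.07, 13.24
The 2 values of 10.39 occupy positions 1–2 → each gets rank 1.
The 2 values of 12.43 occupy positions 9–10 → each gets rank 9.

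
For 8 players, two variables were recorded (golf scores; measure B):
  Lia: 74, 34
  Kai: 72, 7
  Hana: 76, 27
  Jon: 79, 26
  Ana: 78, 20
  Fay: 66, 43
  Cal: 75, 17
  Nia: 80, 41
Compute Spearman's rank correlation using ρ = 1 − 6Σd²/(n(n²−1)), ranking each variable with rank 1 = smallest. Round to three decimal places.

0.024

Ranks of variable 1: 3, 2, 5, 7, 6, 1, 4, 8
Ranks of variable 2: 6, 1, 5, 4, 3, 8, 2, 7
d = r₁ − r₂: -3, 1, 0, 3, 3, -7, 2, 1
d²: 9, 1, 0, 9, 9, 49, 4, 1; Σd² = 82
ρ = 1 − 6·82/(8·63) = 1 − 492/504 = 0.024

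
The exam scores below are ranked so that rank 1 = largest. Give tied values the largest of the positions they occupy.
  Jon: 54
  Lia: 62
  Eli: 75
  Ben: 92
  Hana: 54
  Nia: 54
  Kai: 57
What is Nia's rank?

Sorted (descending): 92, 75, 62, 57, 54, 54, 54
The 3 values of 54 occupy positions 5–7 → each gets rank 7.
Nia has value 54 → rank 7.

7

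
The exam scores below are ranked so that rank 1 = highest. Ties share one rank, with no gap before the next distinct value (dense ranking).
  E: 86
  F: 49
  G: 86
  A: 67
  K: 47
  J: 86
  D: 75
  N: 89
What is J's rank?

2

Sorted (descending): 89, 86, 86, 86, 75, 67, 49, 47
The 3 values of 86 share dense rank 2.
Remaining distinct values take the next consecutive integers.
J has value 86 → rank 2.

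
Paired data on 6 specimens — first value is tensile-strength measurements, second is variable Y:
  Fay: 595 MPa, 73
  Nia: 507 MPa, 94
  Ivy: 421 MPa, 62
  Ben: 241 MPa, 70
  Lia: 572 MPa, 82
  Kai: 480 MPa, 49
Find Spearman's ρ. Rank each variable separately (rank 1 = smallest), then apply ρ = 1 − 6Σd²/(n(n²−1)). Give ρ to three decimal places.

0.543

Ranks of variable 1: 6, 4, 2, 1, 5, 3
Ranks of variable 2: 4, 6, 2, 3, 5, 1
d = r₁ − r₂: 2, -2, 0, -2, 0, 2
d²: 4, 4, 0, 4, 0, 4; Σd² = 16
ρ = 1 − 6·16/(6·35) = 1 − 96/210 = 0.543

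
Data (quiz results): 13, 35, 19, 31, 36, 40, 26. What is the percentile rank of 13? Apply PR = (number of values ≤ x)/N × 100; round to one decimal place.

N = 7.
Strictly below 13: 0. Equal to 13: 1.
PR = 1/7 × 100 = 14.3

14.3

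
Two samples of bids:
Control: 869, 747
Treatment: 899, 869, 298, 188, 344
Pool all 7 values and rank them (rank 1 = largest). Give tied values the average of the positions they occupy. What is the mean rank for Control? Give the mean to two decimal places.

Sorted (descending): 899, 869, 869, 747, 344, 298, 188
The 2 values of 869 occupy positions 2–3 → average rank (2+3)/2 = 2.5.
Control values → pooled ranks: 869→2.5, 747→4
Mean rank = (2.5 + 4) / 2 = 3.25

3.25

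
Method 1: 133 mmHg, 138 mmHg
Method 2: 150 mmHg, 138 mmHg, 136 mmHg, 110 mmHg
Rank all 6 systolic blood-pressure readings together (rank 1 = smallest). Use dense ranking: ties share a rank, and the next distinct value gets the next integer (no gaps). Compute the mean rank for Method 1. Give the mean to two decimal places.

Sorted (ascending): 110, 133, 136, 138, 138, 150
The 2 values of 138 share dense rank 4.
Remaining distinct values take the next consecutive integers.
Method 1 values → pooled ranks: 133→2, 138→4
Mean rank = (2 + 4) / 2 = 3.00

3.00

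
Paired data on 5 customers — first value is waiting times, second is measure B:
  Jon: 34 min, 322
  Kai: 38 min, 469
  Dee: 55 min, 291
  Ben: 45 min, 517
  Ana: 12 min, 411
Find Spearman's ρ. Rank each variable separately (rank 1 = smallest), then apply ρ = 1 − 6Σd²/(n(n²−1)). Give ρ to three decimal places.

Ranks of variable 1: 2, 3, 5, 4, 1
Ranks of variable 2: 2, 4, 1, 5, 3
d = r₁ − r₂: 0, -1, 4, -1, -2
d²: 0, 1, 16, 1, 4; Σd² = 22
ρ = 1 − 6·22/(5·24) = 1 − 132/120 = -0.100

-0.100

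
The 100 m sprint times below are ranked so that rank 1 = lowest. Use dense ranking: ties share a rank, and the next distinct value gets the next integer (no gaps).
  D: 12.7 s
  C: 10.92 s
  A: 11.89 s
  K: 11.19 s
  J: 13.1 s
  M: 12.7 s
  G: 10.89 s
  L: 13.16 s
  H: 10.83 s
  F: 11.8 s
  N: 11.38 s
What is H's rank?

Sorted (ascending): 10.83, 10.89, 10.92, 11.19, 11.38, 11.8, 11.89, 12.7, 12.7, 13.1, 13.16
The 2 values of 12.7 share dense rank 8.
Remaining distinct values take the next consecutive integers.
H has value 10.83 s → rank 1.

1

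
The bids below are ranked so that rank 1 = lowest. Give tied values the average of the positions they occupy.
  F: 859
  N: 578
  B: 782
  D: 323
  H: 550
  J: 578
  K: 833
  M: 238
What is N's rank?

Sorted (ascending): 238, 323, 550, 578, 578, 782, 833, 859
The 2 values of 578 occupy positions 4–5 → average rank (4+5)/2 = 4.5.
N has value 578 → rank 4.5.

4.5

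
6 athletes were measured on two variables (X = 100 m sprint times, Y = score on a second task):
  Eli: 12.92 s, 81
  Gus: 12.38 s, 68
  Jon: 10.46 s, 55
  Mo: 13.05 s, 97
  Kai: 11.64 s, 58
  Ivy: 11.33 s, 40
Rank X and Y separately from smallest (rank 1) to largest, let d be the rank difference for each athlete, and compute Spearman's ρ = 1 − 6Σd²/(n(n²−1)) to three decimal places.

0.943

Ranks of variable 1: 5, 4, 1, 6, 3, 2
Ranks of variable 2: 5, 4, 2, 6, 3, 1
d = r₁ − r₂: 0, 0, -1, 0, 0, 1
d²: 0, 0, 1, 0, 0, 1; Σd² = 2
ρ = 1 − 6·2/(6·35) = 1 − 12/210 = 0.943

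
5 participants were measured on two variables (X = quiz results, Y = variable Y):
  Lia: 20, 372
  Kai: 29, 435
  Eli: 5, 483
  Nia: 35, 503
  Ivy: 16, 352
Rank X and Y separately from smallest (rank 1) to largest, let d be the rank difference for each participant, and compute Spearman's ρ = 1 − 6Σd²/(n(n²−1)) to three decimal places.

0.400

Ranks of variable 1: 3, 4, 1, 5, 2
Ranks of variable 2: 2, 3, 4, 5, 1
d = r₁ − r₂: 1, 1, -3, 0, 1
d²: 1, 1, 9, 0, 1; Σd² = 12
ρ = 1 − 6·12/(5·24) = 1 − 72/120 = 0.400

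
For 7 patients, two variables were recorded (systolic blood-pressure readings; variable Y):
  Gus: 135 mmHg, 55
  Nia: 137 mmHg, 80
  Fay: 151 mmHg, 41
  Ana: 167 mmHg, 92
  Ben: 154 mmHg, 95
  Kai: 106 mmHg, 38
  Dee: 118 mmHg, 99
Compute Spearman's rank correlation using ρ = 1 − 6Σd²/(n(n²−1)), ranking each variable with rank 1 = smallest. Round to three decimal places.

0.321

Ranks of variable 1: 3, 4, 5, 7, 6, 1, 2
Ranks of variable 2: 3, 4, 2, 5, 6, 1, 7
d = r₁ − r₂: 0, 0, 3, 2, 0, 0, -5
d²: 0, 0, 9, 4, 0, 0, 25; Σd² = 38
ρ = 1 − 6·38/(7·48) = 1 − 228/336 = 0.321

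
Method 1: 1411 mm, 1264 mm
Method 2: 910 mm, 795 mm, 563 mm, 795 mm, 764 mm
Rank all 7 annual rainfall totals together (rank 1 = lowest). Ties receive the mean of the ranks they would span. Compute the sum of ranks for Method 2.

15

Sorted (ascending): 563, 764, 795, 795, 910, 1264, 1411
The 2 values of 795 occupy positions 3–4 → average rank (3+4)/2 = 3.5.
Method 2 values → pooled ranks: 910→5, 795→3.5, 563→1, 795→3.5, 764→2
Rank sum = 5 + 3.5 + 1 + 3.5 + 2 = 15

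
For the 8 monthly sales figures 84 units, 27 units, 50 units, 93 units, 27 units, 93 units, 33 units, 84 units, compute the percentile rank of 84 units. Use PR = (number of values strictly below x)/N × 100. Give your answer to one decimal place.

N = 8.
Strictly below 84: 4. Equal to 84: 2.
PR = 4/8 × 100 = 50.0

50.0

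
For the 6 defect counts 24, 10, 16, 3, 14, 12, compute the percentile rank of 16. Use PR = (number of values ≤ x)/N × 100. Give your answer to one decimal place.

N = 6.
Strictly below 16: 4. Equal to 16: 1.
PR = 5/6 × 100 = 83.3

83.3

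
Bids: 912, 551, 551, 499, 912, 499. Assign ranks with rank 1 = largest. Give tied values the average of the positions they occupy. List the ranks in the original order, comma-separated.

Sorted (descending): 912, 912, 551, 551, 499, 499
The 2 values of 912 occupy positions 1–2 → average rank (1+2)/2 = 1.5.
The 2 values of 551 occupy positions 3–4 → average rank (3+4)/2 = 3.5.
The 2 values of 499 occupy positions 5–6 → average rank (5+6)/2 = 5.5.

1.5, 3.5, 3.5, 5.5, 1.5, 5.5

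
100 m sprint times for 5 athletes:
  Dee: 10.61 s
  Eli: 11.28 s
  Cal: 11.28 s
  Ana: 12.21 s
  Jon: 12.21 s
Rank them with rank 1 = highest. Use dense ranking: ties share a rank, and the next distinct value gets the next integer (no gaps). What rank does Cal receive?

Sorted (descending): 12.21, 12.21, 11.28, 11.28, 10.61
The 2 values of 12.21 share dense rank 1.
The 2 values of 11.28 share dense rank 2.
Remaining distinct values take the next consecutive integers.
Cal has value 11.28 s → rank 2.

2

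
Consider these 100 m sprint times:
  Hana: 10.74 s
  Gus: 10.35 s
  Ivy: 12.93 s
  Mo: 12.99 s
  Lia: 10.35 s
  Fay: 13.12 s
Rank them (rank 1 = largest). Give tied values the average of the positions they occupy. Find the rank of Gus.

5.5

Sorted (descending): 13.12, 12.99, 12.93, 10.74, 10.35, 10.35
The 2 values of 10.35 occupy positions 5–6 → average rank (5+6)/2 = 5.5.
Gus has value 10.35 s → rank 5.5.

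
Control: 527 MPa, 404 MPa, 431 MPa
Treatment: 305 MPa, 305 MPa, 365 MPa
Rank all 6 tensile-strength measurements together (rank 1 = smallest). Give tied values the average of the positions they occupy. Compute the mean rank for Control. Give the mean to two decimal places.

5.00

Sorted (ascending): 305, 305, 365, 404, 431, 527
The 2 values of 305 occupy positions 1–2 → average rank (1+2)/2 = 1.5.
Control values → pooled ranks: 527→6, 404→4, 431→5
Mean rank = (6 + 4 + 5) / 3 = 5.00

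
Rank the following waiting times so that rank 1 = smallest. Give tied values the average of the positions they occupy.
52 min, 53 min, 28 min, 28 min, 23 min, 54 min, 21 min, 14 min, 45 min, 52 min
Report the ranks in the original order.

7.5, 9, 4.5, 4.5, 3, 10, 2, 1, 6, 7.5

Sorted (ascending): 14, 21, 23, 28, 28, 45, 52, 52, 53, 54
The 2 values of 28 occupy positions 4–5 → average rank (4+5)/2 = 4.5.
The 2 values of 52 occupy positions 7–8 → average rank (7+8)/2 = 7.5.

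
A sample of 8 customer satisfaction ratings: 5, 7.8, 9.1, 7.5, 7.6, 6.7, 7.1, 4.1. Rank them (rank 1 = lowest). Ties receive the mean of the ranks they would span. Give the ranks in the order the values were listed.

Sorted (ascending): 4.1, 5, 6.7, 7.1, 7.5, 7.6, 7.8, 9.1
No ties — each value takes its position as its rank.

2, 7, 8, 5, 6, 3, 4, 1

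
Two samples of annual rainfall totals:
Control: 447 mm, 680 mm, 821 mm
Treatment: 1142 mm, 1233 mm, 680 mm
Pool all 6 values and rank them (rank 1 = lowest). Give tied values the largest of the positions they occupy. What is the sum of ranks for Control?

Sorted (ascending): 447, 680, 680, 821, 1142, 1233
The 2 values of 680 occupy positions 2–3 → each gets rank 3.
Control values → pooled ranks: 447→1, 680→3, 821→4
Rank sum = 1 + 3 + 4 = 8

8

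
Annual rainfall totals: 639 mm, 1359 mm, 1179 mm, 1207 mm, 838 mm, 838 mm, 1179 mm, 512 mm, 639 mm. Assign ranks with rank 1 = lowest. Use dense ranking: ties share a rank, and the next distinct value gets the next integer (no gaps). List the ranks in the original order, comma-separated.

Sorted (ascending): 512, 639, 639, 838, 838, 1179, 1179, 1207, 1359
The 2 values of 639 share dense rank 2.
The 2 values of 838 share dense rank 3.
The 2 values of 1179 share dense rank 4.
Remaining distinct values take the next consecutive integers.

2, 6, 4, 5, 3, 3, 4, 1, 2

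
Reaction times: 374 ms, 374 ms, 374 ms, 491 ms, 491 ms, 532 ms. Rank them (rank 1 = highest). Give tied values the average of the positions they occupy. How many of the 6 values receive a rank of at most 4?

3

Sorted (descending): 532, 491, 491, 374, 374, 374
The 2 values of 491 occupy positions 2–3 → average rank (2+3)/2 = 2.5.
The 3 values of 374 occupy positions 4–6 → average rank 5.
Ranks ≤ 4: {1, 2.5, 2.5} → 3 values.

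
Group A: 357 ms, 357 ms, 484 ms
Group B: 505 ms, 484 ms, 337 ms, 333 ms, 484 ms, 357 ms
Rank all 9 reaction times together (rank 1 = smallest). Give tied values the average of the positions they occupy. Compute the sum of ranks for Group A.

15

Sorted (ascending): 333, 337, 357, 357, 357, 484, 484, 484, 505
The 3 values of 357 occupy positions 3–5 → average rank 4.
The 3 values of 484 occupy positions 6–8 → average rank 7.
Group A values → pooled ranks: 357→4, 357→4, 484→7
Rank sum = 4 + 4 + 7 = 15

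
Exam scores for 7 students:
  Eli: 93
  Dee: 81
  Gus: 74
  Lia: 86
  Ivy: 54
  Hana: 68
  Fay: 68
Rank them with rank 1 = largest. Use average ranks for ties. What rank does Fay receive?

Sorted (descending): 93, 86, 81, 74, 68, 68, 54
The 2 values of 68 occupy positions 5–6 → average rank (5+6)/2 = 5.5.
Fay has value 68 → rank 5.5.

5.5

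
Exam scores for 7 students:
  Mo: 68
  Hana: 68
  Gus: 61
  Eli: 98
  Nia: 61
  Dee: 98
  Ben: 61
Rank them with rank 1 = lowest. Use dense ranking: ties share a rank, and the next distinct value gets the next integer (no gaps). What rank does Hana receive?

Sorted (ascending): 61, 61, 61, 68, 68, 98, 98
The 3 values of 61 share dense rank 1.
The 2 values of 68 share dense rank 2.
The 2 values of 98 share dense rank 3.
Hana has value 68 → rank 2.

2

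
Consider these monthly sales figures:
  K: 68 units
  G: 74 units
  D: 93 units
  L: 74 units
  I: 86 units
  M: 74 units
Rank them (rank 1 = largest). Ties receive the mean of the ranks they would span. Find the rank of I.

Sorted (descending): 93, 86, 74, 74, 74, 68
The 3 values of 74 occupy positions 3–5 → average rank 4.
I has value 86 units → rank 2.

2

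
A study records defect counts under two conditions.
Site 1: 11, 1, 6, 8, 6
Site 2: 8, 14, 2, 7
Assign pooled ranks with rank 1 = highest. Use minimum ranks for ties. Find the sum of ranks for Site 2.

17

Sorted (descending): 14, 11, 8, 8, 7, 6, 6, 2, 1
The 2 values of 8 occupy positions 3–4 → each gets rank 3.
The 2 values of 6 occupy positions 6–7 → each gets rank 6.
Site 2 values → pooled ranks: 8→3, 14→1, 2→8, 7→5
Rank sum = 3 + 1 + 8 + 5 = 17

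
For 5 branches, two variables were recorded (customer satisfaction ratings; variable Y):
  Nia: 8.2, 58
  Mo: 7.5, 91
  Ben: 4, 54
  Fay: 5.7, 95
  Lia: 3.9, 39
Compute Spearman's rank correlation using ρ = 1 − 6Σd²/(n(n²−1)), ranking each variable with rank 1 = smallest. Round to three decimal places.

Ranks of variable 1: 5, 4, 2, 3, 1
Ranks of variable 2: 3, 4, 2, 5, 1
d = r₁ − r₂: 2, 0, 0, -2, 0
d²: 4, 0, 0, 4, 0; Σd² = 8
ρ = 1 − 6·8/(5·24) = 1 − 48/120 = 0.600

0.600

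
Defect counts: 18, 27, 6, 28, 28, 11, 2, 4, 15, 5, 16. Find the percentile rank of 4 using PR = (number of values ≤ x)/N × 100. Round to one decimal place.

N = 11.
Strictly below 4: 1. Equal to 4: 1.
PR = 2/11 × 100 = 18.2

18.2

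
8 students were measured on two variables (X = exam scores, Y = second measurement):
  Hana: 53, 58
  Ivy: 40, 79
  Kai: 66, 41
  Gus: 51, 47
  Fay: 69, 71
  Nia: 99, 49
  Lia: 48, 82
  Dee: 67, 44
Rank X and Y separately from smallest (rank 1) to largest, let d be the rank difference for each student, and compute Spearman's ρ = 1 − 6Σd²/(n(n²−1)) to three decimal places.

-0.452

Ranks of variable 1: 4, 1, 5, 3, 7, 8, 2, 6
Ranks of variable 2: 5, 7, 1, 3, 6, 4, 8, 2
d = r₁ − r₂: -1, -6, 4, 0, 1, 4, -6, 4
d²: 1, 36, 16, 0, 1, 16, 36, 16; Σd² = 122
ρ = 1 − 6·122/(8·63) = 1 − 732/504 = -0.452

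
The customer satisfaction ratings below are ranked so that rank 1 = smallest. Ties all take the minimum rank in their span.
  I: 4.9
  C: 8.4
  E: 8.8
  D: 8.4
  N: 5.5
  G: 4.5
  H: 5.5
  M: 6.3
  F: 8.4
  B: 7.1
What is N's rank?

3

Sorted (ascending): 4.5, 4.9, 5.5, 5.5, 6.3, 7.1, 8.4, 8.4, 8.4, 8.8
The 2 values of 5.5 occupy positions 3–4 → each gets rank 3.
The 3 values of 8.4 occupy positions 7–9 → each gets rank 7.
N has value 5.5 → rank 3.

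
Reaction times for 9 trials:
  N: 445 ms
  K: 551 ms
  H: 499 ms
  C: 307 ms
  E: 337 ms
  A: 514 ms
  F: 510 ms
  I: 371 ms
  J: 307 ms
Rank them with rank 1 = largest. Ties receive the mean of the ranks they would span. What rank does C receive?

Sorted (descending): 551, 514, 510, 499, 445, 371, 337, 307, 307
The 2 values of 307 occupy positions 8–9 → average rank (8+9)/2 = 8.5.
C has value 307 ms → rank 8.5.

8.5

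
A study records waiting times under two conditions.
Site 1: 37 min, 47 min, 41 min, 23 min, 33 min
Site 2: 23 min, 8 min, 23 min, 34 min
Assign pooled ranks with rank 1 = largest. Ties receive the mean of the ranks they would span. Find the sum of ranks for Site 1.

Sorted (descending): 47, 41, 37, 34, 33, 23, 23, 23, 8
The 3 values of 23 occupy positions 6–8 → average rank 7.
Site 1 values → pooled ranks: 37→3, 47→1, 41→2, 23→7, 33→5
Rank sum = 3 + 1 + 2 + 7 + 5 = 18

18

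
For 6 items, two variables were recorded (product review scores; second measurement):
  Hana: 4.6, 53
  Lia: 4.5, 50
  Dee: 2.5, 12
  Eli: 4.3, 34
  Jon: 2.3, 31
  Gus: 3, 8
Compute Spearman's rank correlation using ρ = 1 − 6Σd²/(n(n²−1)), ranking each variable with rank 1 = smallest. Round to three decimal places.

Ranks of variable 1: 6, 5, 2, 4, 1, 3
Ranks of variable 2: 6, 5, 2, 4, 3, 1
d = r₁ − r₂: 0, 0, 0, 0, -2, 2
d²: 0, 0, 0, 0, 4, 4; Σd² = 8
ρ = 1 − 6·8/(6·35) = 1 − 48/210 = 0.771

0.771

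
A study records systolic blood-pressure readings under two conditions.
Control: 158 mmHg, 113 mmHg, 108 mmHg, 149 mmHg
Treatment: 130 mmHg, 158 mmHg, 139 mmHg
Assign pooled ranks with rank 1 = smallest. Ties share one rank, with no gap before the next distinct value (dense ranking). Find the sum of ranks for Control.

Sorted (ascending): 108, 113, 130, 139, 149, 158, 158
The 2 values of 158 share dense rank 6.
Remaining distinct values take the next consecutive integers.
Control values → pooled ranks: 158→6, 113→2, 108→1, 149→5
Rank sum = 6 + 2 + 1 + 5 = 14

14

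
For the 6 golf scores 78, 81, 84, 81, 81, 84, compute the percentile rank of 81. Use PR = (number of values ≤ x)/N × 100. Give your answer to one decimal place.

66.7

N = 6.
Strictly below 81: 1. Equal to 81: 3.
PR = 4/6 × 100 = 66.7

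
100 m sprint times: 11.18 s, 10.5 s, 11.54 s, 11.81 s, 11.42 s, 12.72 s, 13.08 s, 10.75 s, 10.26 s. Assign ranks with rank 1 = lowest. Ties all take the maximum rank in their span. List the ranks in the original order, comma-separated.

Sorted (ascending): 10.26, 10.5, 10.75, 11.18, 11.42, 11.54, 11.81, 12.72, 13.08
No ties — each value takes its position as its rank.

4, 2, 6, 7, 5, 8, 9, 3, 1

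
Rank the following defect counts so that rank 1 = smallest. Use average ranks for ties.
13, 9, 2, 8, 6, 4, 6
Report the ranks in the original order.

Sorted (ascending): 2, 4, 6, 6, 8, 9, 13
The 2 values of 6 occupy positions 3–4 → average rank (3+4)/2 = 3.5.

7, 6, 1, 5, 3.5, 2, 3.5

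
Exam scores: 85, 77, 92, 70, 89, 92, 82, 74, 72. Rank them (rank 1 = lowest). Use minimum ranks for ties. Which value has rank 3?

Sorted (ascending): 70, 72, 74, 77, 82, 85, 89, 92, 92
The 2 values of 92 occupy positions 8–9 → each gets rank 8.
Rank 3 → value 74.

74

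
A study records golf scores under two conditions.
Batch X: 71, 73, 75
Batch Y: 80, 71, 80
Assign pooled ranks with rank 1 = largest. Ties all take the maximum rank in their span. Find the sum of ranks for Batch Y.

10

Sorted (descending): 80, 80, 75, 73, 71, 71
The 2 values of 80 occupy positions 1–2 → each gets rank 2.
The 2 values of 71 occupy positions 5–6 → each gets rank 6.
Batch Y values → pooled ranks: 80→2, 71→6, 80→2
Rank sum = 2 + 6 + 2 = 10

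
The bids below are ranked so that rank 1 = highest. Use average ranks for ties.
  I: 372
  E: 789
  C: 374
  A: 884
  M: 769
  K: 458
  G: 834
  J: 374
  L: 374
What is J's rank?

Sorted (descending): 884, 834, 789, 769, 458, 374, 374, 374, 372
The 3 values of 374 occupy positions 6–8 → average rank 7.
J has value 374 → rank 7.

7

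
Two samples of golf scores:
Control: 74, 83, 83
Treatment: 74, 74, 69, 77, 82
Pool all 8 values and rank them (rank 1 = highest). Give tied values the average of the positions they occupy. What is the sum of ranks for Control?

9

Sorted (descending): 83, 83, 82, 77, 74, 74, 74, 69
The 2 values of 83 occupy positions 1–2 → average rank (1+2)/2 = 1.5.
The 3 values of 74 occupy positions 5–7 → average rank 6.
Control values → pooled ranks: 74→6, 83→1.5, 83→1.5
Rank sum = 6 + 1.5 + 1.5 = 9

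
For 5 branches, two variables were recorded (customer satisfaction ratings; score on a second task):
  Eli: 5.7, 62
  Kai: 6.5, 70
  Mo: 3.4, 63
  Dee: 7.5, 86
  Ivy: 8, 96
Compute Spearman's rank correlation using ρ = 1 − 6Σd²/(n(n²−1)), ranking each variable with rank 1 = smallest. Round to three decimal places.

0.900

Ranks of variable 1: 2, 3, 1, 4, 5
Ranks of variable 2: 1, 3, 2, 4, 5
d = r₁ − r₂: 1, 0, -1, 0, 0
d²: 1, 0, 1, 0, 0; Σd² = 2
ρ = 1 − 6·2/(5·24) = 1 − 12/120 = 0.900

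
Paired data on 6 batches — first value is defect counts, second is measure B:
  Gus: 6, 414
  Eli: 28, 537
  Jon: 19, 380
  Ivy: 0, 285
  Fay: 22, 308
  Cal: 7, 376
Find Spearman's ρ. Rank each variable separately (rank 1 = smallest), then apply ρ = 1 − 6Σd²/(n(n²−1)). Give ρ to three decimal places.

0.486

Ranks of variable 1: 2, 6, 4, 1, 5, 3
Ranks of variable 2: 5, 6, 4, 1, 2, 3
d = r₁ − r₂: -3, 0, 0, 0, 3, 0
d²: 9, 0, 0, 0, 9, 0; Σd² = 18
ρ = 1 − 6·18/(6·35) = 1 − 108/210 = 0.486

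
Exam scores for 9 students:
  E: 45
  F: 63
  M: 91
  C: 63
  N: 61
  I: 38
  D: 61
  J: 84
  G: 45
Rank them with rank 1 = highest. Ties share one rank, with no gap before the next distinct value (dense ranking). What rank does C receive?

Sorted (descending): 91, 84, 63, 63, 61, 61, 45, 45, 38
The 2 values of 63 share dense rank 3.
The 2 values of 61 share dense rank 4.
The 2 values of 45 share dense rank 5.
Remaining distinct values take the next consecutive integers.
C has value 63 → rank 3.

3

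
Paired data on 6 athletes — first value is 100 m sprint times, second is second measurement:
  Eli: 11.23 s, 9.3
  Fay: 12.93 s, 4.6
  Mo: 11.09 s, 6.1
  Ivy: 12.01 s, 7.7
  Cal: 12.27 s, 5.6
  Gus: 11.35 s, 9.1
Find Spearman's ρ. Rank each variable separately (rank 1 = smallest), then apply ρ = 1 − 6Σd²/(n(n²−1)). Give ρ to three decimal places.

-0.657

Ranks of variable 1: 2, 6, 1, 4, 5, 3
Ranks of variable 2: 6, 1, 3, 4, 2, 5
d = r₁ − r₂: -4, 5, -2, 0, 3, -2
d²: 16, 25, 4, 0, 9, 4; Σd² = 58
ρ = 1 − 6·58/(6·35) = 1 − 348/210 = -0.657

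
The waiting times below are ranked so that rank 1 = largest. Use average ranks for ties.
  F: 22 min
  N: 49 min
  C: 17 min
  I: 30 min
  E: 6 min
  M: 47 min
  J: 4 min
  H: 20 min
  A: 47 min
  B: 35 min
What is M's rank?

2.5

Sorted (descending): 49, 47, 47, 35, 30, 22, 20, 17, 6, 4
The 2 values of 47 occupy positions 2–3 → average rank (2+3)/2 = 2.5.
M has value 47 min → rank 2.5.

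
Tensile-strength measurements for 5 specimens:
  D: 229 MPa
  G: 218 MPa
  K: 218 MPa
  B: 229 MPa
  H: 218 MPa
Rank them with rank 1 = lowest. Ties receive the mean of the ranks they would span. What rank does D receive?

4.5

Sorted (ascending): 218, 218, 218, 229, 229
The 3 values of 218 occupy positions 1–3 → average rank 2.
The 2 values of 229 occupy positions 4–5 → average rank (4+5)/2 = 4.5.
D has value 229 MPa → rank 4.5.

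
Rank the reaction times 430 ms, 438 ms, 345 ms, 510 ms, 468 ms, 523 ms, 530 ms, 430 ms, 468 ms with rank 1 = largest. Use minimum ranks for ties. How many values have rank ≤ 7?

Sorted (descending): 530, 523, 510, 468, 468, 438, 430, 430, 345
The 2 values of 468 occupy positions 4–5 → each gets rank 4.
The 2 values of 430 occupy positions 7–8 → each gets rank 7.
Ranks ≤ 7: {1, 2, 3, 4, 4, 6, 7, 7} → 8 values.

8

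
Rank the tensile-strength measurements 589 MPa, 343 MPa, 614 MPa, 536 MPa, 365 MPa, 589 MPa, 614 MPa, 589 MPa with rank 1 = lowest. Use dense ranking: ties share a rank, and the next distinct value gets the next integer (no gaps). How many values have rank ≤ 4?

6

Sorted (ascending): 343, 365, 536, 589, 589, 589, 614, 614
The 3 values of 589 share dense rank 4.
The 2 values of 614 share dense rank 5.
Remaining distinct values take the next consecutive integers.
Ranks ≤ 4: {1, 2, 3, 4, 4, 4} → 6 values.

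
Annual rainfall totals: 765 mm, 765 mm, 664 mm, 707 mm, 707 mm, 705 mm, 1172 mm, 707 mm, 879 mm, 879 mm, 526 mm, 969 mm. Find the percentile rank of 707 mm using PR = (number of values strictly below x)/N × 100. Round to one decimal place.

N = 12.
Strictly below 707: 3. Equal to 707: 3.
PR = 3/12 × 100 = 25.0

25.0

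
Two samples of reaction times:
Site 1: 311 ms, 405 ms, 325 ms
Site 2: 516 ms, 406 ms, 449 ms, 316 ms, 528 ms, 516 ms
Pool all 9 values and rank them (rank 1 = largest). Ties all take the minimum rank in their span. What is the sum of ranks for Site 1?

Sorted (descending): 528, 516, 516, 449, 406, 405, 325, 316, 311
The 2 values of 516 occupy positions 2–3 → each gets rank 2.
Site 1 values → pooled ranks: 311→9, 405→6, 325→7
Rank sum = 9 + 6 + 7 = 22

22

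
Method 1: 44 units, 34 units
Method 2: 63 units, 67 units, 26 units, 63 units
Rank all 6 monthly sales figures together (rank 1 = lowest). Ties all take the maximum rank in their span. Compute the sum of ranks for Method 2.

Sorted (ascending): 26, 34, 44, 63, 63, 67
The 2 values of 63 occupy positions 4–5 → each gets rank 5.
Method 2 values → pooled ranks: 63→5, 67→6, 26→1, 63→5
Rank sum = 5 + 6 + 1 + 5 = 17

17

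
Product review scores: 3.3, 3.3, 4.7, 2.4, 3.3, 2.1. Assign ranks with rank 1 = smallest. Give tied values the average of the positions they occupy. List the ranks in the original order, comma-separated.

Sorted (ascending): 2.1, 2.4, 3.3, 3.3, 3.3, 4.7
The 3 values of 3.3 occupy positions 3–5 → average rank 4.

4, 4, 6, 2, 4, 1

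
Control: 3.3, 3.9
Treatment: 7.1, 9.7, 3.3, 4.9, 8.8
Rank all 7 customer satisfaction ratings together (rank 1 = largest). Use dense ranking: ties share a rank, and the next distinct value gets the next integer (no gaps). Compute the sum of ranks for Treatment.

Sorted (descending): 9.7, 8.8, 7.1, 4.9, 3.9, 3.3, 3.3
The 2 values of 3.3 share dense rank 6.
Remaining distinct values take the next consecutive integers.
Treatment values → pooled ranks: 7.1→3, 9.7→1, 3.3→6, 4.9→4, 8.8→2
Rank sum = 3 + 1 + 6 + 4 + 2 = 16

16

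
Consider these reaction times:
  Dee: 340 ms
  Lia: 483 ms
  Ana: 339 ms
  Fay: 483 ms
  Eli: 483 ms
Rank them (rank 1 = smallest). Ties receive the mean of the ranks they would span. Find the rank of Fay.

Sorted (ascending): 339, 340, 483, 483, 483
The 3 values of 483 occupy positions 3–5 → average rank 4.
Fay has value 483 ms → rank 4.

4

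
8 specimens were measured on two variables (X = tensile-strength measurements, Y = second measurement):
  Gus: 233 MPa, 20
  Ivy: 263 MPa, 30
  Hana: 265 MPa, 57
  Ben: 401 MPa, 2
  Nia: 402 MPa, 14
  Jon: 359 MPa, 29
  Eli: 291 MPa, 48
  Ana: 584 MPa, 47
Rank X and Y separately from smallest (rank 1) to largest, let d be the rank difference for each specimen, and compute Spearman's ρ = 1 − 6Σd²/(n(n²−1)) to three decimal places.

-0.214

Ranks of variable 1: 1, 2, 3, 6, 7, 5, 4, 8
Ranks of variable 2: 3, 5, 8, 1, 2, 4, 7, 6
d = r₁ − r₂: -2, -3, -5, 5, 5, 1, -3, 2
d²: 4, 9, 25, 25, 25, 1, 9, 4; Σd² = 102
ρ = 1 − 6·102/(8·63) = 1 − 612/504 = -0.214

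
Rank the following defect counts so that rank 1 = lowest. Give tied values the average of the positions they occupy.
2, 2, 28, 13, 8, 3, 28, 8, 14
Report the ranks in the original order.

1.5, 1.5, 8.5, 6, 4.5, 3, 8.5, 4.5, 7

Sorted (ascending): 2, 2, 3, 8, 8, 13, 14, 28, 28
The 2 values of 2 occupy positions 1–2 → average rank (1+2)/2 = 1.5.
The 2 values of 8 occupy positions 4–5 → average rank (4+5)/2 = 4.5.
The 2 values of 28 occupy positions 8–9 → average rank (8+9)/2 = 8.5.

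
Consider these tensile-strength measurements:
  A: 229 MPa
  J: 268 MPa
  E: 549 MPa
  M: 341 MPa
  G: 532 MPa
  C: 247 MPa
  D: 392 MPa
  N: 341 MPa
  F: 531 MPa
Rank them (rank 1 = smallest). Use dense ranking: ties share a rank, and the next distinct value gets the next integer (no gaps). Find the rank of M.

4

Sorted (ascending): 229, 247, 268, 341, 341, 392, 531, 532, 549
The 2 values of 341 share dense rank 4.
Remaining distinct values take the next consecutive integers.
M has value 341 MPa → rank 4.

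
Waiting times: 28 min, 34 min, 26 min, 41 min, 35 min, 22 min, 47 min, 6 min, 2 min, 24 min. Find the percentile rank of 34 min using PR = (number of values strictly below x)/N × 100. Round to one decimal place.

60.0

N = 10.
Strictly below 34: 6. Equal to 34: 1.
PR = 6/10 × 100 = 60.0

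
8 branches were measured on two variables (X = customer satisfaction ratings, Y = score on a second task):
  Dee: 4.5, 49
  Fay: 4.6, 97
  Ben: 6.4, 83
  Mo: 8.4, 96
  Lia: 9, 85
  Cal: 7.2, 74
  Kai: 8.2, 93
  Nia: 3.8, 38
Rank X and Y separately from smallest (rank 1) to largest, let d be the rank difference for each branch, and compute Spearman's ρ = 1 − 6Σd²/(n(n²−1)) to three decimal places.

Ranks of variable 1: 2, 3, 4, 7, 8, 5, 6, 1
Ranks of variable 2: 2, 8, 4, 7, 5, 3, 6, 1
d = r₁ − r₂: 0, -5, 0, 0, 3, 2, 0, 0
d²: 0, 25, 0, 0, 9, 4, 0, 0; Σd² = 38
ρ = 1 − 6·38/(8·63) = 1 − 228/504 = 0.548

0.548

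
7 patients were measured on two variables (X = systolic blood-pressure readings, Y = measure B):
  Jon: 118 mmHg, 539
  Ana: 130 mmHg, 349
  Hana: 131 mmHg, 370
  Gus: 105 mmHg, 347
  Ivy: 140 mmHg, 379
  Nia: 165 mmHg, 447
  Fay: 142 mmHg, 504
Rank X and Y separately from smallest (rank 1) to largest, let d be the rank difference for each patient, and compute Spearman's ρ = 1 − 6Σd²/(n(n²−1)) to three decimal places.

Ranks of variable 1: 2, 3, 4, 1, 5, 7, 6
Ranks of variable 2: 7, 2, 3, 1, 4, 5, 6
d = r₁ − r₂: -5, 1, 1, 0, 1, 2, 0
d²: 25, 1, 1, 0, 1, 4, 0; Σd² = 32
ρ = 1 − 6·32/(7·48) = 1 − 192/336 = 0.429

0.429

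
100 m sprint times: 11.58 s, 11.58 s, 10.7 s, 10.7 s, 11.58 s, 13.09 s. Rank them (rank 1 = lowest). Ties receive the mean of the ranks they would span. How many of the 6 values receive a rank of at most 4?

Sorted (ascending): 10.7, 10.7, 11.58, 11.58, 11.58, 13.09
The 2 values of 10.7 occupy positions 1–2 → average rank (1+2)/2 = 1.5.
The 3 values of 11.58 occupy positions 3–5 → average rank 4.
Ranks ≤ 4: {1.5, 1.5, 4, 4, 4} → 5 values.

5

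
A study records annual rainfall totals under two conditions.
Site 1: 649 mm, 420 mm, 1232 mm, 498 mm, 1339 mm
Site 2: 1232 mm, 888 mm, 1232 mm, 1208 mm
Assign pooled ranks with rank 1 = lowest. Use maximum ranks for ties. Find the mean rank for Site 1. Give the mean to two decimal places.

Sorted (ascending): 420, 498, 649, 888, 1208, 1232, 1232, 1232, 1339
The 3 values of 1232 occupy positions 6–8 → each gets rank 8.
Site 1 values → pooled ranks: 649→3, 420→1, 1232→8, 498→2, 1339→9
Mean rank = (3 + 1 + 8 + 2 + 9) / 5 = 4.60

4.60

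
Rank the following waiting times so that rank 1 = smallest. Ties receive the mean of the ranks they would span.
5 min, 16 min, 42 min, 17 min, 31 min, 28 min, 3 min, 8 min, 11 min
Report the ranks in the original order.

2, 5, 9, 6, 8, 7, 1, 3, 4

Sorted (ascending): 3, 5, 8, 11, 16, 17, 28, 31, 42
No ties — each value takes its position as its rank.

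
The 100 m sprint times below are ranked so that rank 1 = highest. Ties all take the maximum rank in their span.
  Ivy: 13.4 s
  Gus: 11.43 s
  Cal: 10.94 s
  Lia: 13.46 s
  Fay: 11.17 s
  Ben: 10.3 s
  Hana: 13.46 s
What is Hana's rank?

2

Sorted (descending): 13.46, 13.46, 13.4, 11.43, 11.17, 10.94, 10.3
The 2 values of 13.46 occupy positions 1–2 → each gets rank 2.
Hana has value 13.46 s → rank 2.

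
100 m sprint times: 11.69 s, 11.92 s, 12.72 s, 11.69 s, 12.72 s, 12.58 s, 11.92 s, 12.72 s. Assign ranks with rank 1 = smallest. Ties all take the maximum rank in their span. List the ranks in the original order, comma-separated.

Sorted (ascending): 11.69, 11.69, 11.92, 11.92, 12.58, 12.72, 12.72, 12.72
The 2 values of 11.69 occupy positions 1–2 → each gets rank 2.
The 2 values of 11.92 occupy positions 3–4 → each gets rank 4.
The 3 values of 12.72 occupy positions 6–8 → each gets rank 8.

2, 4, 8, 2, 8, 5, 4, 8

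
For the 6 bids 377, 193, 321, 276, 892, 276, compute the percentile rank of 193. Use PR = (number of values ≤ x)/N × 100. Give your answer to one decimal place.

16.7

N = 6.
Strictly below 193: 0. Equal to 193: 1.
PR = 1/6 × 100 = 16.7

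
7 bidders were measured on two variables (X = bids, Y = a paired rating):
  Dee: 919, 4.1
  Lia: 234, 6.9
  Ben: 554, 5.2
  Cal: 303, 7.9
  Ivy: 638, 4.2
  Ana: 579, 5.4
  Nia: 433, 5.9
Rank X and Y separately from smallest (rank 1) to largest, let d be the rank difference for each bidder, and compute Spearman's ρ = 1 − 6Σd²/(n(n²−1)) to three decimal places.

-0.929

Ranks of variable 1: 7, 1, 4, 2, 6, 5, 3
Ranks of variable 2: 1, 6, 3, 7, 2, 4, 5
d = r₁ − r₂: 6, -5, 1, -5, 4, 1, -2
d²: 36, 25, 1, 25, 16, 1, 4; Σd² = 108
ρ = 1 − 6·108/(7·48) = 1 − 648/336 = -0.929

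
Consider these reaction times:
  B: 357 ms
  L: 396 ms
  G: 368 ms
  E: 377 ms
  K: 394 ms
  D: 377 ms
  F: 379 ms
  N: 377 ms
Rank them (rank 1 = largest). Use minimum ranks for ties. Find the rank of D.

4

Sorted (descending): 396, 394, 379, 377, 377, 377, 368, 357
The 3 values of 377 occupy positions 4–6 → each gets rank 4.
D has value 377 ms → rank 4.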